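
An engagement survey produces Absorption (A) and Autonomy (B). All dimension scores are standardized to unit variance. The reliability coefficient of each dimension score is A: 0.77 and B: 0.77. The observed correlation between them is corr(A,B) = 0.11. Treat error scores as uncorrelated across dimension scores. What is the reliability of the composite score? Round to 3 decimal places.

Var(A+B) = 2 + 2·[0.11] = 2 + 0.22 = 2.22.
With uncorrelated errors the cross-covariances are all true-score covariance, so they carry over unchanged; only the diagonal terms shrink to ρᵢσᵢ².
True-score variance = [0.77 + 0.77] + 0.22 = 1.54 + 0.22 = 1.76.
Reliability = 1.76 / 2.22 = 0.793.

0.793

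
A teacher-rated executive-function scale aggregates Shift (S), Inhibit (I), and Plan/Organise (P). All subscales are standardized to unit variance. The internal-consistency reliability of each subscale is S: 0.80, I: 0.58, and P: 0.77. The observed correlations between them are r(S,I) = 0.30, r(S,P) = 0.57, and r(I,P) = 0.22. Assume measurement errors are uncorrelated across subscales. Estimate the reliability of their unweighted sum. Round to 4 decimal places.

0.8359

Var(S+I+P) = 3 + 2·[0.30 + 0.57 + 0.22] = 3 + 2.18 = 5.18.
With uncorrelated errors the cross-covariances are all true-score covariance, so they carry over unchanged; only the diagonal terms shrink to ρᵢσᵢ².
True-score variance = [0.80 + 0.58 + 0.77] + 2.18 = 2.15 + 2.18 = 4.33.
Reliability = 4.33 / 5.18 = 0.8359.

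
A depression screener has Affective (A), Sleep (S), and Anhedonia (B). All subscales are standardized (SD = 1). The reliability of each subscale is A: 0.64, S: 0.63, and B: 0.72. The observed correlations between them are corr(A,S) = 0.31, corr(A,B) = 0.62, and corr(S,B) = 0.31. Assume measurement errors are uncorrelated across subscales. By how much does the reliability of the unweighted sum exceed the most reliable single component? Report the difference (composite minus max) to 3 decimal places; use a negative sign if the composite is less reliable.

0.096

Var(sum) = 3 + 2.48 = 5.48; true-score variance = 1.99 + 2.48 = 4.47; composite reliability = 0.8157.
Max component reliability = 0.7200.
Difference = 0.8157 − 0.7200 = 0.096.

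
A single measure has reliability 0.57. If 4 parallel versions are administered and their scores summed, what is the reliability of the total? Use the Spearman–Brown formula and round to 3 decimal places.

0.841

ρ_k = kρ / (1 + (k−1)ρ) = 4·0.57 / (1 + 3·0.57) = 2.280 / 2.710 = 0.841.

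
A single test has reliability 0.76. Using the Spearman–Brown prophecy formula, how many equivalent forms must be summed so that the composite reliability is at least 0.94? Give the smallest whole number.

k ≥ ρ*(1−ρ₁)/(ρ₁(1−ρ*)) = 0.94·0.24 / (0.76·0.06) = 4.947.
Smallest integer k = 5.

5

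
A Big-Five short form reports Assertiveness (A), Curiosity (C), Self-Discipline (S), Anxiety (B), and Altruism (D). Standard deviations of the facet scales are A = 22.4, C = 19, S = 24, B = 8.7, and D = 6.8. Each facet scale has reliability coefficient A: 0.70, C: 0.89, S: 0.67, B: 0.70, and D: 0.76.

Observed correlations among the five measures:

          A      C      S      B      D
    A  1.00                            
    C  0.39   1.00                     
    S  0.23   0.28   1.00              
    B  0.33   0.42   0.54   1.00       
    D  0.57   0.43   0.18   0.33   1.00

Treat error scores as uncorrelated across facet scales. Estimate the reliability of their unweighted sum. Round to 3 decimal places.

Var(A+C+S+B+D) = 22.4² + 19² + 24² + 8.7² + 6.8² + 2·[22.4·19·0.39 + 22.4·24·0.23 + 22.4·8.7·0.33 + 22.4·6.8·0.57 + 19·24·0.28 + 19·8.7·0.42 + 19·6.8·0.43 + 24·8.7·0.54 + 24·6.8·0.18 + 8.7·6.8·0.33] = 1560.69 + 1710.16 = 3270.85.
Under uncorrelated errors the observed covariances equal the true-score covariances, so only the own-variance terms attenuate.
True-score variance = [22.4²·0.70 + 19²·0.89 + 24²·0.67 + 8.7²·0.70 + 6.8²·0.76] + 1710.16 = 1146.57 + 1710.16 = 2856.72.
Reliability = 2856.72 / 3270.85 = 0.873.

0.873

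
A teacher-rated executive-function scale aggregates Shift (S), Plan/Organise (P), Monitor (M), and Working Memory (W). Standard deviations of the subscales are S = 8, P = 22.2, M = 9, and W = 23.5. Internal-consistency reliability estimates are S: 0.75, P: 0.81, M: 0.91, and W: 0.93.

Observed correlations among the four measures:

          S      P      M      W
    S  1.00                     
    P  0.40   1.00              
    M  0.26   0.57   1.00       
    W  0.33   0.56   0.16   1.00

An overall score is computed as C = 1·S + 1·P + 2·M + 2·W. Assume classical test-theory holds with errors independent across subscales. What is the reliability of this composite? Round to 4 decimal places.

0.9462

Var(C) = 8² + 22.2² + 2²·9² + 2²·23.5² + 2·[8·22.2·0.40 + 2·8·9·0.26 + 2·8·23.5·0.33 + 2·22.2·9·0.57 + 2·22.2·23.5·0.56 + 4·9·23.5·0.16] = 3089.84 + 2359.99 = 5449.83.
Under uncorrelated errors the observed covariances equal the true-score covariances, so only the own-variance terms attenuate.
True-score variance = [8²·0.75 + 22.2²·0.81 + 2²·9²·0.91 + 2²·23.5²·0.93] + 2359.99 = 2796.41 + 2359.99 = 5156.4.
Reliability = 5156.4 / 5449.83 = 0.9462.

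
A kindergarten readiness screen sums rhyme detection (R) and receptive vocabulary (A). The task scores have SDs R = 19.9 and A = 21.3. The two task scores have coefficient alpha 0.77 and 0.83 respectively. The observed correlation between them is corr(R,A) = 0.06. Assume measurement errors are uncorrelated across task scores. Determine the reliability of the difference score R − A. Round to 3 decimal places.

Var(R−A) = 19.9² + 21.3² − 2·19.9·21.3·0.06 = 849.7 − 50.8644 = 798.836.
With uncorrelated errors the cross-covariances are all true-score covariance, so they carry over unchanged; only the diagonal terms shrink to ρᵢσᵢ².
True-score variance = [19.9²·0.77 + 21.3²·0.83] − 50.8644 = 681.49 − 50.8644 = 630.626.
Reliability = 630.626 / 798.836 = 0.789.

0.789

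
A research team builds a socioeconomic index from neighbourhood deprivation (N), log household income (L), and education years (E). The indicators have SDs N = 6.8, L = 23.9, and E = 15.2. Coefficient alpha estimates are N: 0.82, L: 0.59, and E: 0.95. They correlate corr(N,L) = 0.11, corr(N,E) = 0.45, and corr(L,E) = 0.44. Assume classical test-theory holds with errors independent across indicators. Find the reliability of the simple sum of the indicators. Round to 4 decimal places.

0.8041

Var(N+L+E) = 6.8² + 23.9² + 15.2² + 2·[6.8·23.9·0.11 + 6.8·15.2·0.45 + 23.9·15.2·0.44] = 848.49 + 448.465 = 1296.95.
Because errors are independent across components, Cov(Tᵢ,Tⱼ) = Cov(Xᵢ,Xⱼ); the off-diagonal part of the true-score variance is the same as above.
True-score variance = [6.8²·0.82 + 23.9²·0.59 + 15.2²·0.95] + 448.465 = 594.419 + 448.465 = 1042.88.
Reliability = 1042.88 / 1296.95 = 0.8041.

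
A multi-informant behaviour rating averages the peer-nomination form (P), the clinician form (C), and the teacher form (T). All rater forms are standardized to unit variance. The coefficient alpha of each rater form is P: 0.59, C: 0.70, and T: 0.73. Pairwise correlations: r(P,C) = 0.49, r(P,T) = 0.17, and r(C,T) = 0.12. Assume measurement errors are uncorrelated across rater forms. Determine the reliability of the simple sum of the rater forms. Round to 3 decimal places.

0.785

Var(P+C+T) = 3 + 2·[0.49 + 0.17 + 0.12] = 3 + 1.56 = 4.56.
Under uncorrelated errors the observed covariances equal the true-score covariances, so only the own-variance terms attenuate.
True-score variance = [0.59 + 0.70 + 0.73] + 1.56 = 2.02 + 1.56 = 3.58.
Reliability = 3.58 / 4.56 = 0.785.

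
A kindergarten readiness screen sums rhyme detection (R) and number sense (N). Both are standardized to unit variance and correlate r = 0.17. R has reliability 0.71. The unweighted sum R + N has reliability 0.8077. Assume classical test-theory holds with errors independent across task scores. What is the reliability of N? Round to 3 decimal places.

0.840

Var(R+N) = 2 + 2·0.17 = 2.340.
True-score variance = ρ_R + ρ_N + 2·0.17, so 0.8077 = (0.71 + ρ_N + 0.34) / 2.340.
ρ_N = 0.8077·2.340 − 0.71 − 0.34 = 0.840.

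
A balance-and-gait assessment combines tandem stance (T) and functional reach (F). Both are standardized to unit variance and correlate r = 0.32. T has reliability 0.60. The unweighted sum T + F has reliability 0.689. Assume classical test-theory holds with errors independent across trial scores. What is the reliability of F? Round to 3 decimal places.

Var(T+F) = 2 + 2·0.32 = 2.640.
True-score variance = ρ_T + ρ_F + 2·0.32, so 0.689 = (0.60 + ρ_F + 0.64) / 2.640.
ρ_F = 0.689·2.640 − 0.60 − 0.64 = 0.579.

0.579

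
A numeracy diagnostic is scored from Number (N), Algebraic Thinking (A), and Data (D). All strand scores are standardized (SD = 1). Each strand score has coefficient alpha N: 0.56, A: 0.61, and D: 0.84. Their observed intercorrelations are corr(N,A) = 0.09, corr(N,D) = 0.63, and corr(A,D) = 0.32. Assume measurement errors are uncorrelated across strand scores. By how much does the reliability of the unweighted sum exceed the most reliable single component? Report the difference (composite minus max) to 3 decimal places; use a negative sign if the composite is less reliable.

Var(sum) = 3 + 2.08 = 5.08; true-score variance = 2.01 + 2.08 = 4.09; composite reliability = 0.8051.
Max component reliability = 0.8400.
Difference = 0.8051 − 0.8400 = -0.035.

-0.035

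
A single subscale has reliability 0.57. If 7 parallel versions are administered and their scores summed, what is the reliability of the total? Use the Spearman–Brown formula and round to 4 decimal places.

0.9027

ρ_k = kρ / (1 + (k−1)ρ) = 7·0.57 / (1 + 6·0.57) = 3.990 / 4.420 = 0.9027.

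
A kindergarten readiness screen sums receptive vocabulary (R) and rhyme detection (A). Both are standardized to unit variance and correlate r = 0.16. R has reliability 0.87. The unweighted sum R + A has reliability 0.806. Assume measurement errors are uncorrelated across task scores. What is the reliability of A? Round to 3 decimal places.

0.680

Var(R+A) = 2 + 2·0.16 = 2.320.
True-score variance = ρ_R + ρ_A + 2·0.16, so 0.806 = (0.87 + ρ_A + 0.32) / 2.320.
ρ_A = 0.806·2.320 − 0.87 − 0.32 = 0.680.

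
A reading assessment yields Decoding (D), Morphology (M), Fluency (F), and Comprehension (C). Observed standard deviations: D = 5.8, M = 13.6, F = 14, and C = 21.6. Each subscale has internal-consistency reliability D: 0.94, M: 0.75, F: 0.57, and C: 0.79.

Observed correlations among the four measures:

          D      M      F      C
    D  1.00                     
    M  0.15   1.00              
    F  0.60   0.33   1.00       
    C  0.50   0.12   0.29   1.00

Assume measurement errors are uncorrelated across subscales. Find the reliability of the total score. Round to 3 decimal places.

Var(D+M+F+C) = 5.8² + 13.6² + 14² + 21.6² + 2·[5.8·13.6·0.15 + 5.8·14·0.60 + 5.8·21.6·0.50 + 13.6·14·0.33 + 13.6·21.6·0.12 + 14·21.6·0.29] = 881.16 + 617.942 = 1499.1.
With uncorrelated errors the cross-covariances are all true-score covariance, so they carry over unchanged; only the diagonal terms shrink to ρᵢσᵢ².
True-score variance = [5.8²·0.94 + 13.6²·0.75 + 14²·0.57 + 21.6²·0.79] + 617.942 = 650.644 + 617.942 = 1268.59.
Reliability = 1268.59 / 1499.1 = 0.846.

0.846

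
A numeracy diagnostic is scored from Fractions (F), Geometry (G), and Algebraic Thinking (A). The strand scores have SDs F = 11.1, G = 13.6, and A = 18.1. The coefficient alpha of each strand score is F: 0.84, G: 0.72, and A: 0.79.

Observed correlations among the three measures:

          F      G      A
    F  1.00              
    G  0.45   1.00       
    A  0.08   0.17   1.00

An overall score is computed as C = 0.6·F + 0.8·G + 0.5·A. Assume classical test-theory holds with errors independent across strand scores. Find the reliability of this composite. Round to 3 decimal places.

Var(C) = 0.6²·11.1² + 0.8²·13.6² + 0.5²·18.1² + 2·[0.48·11.1·13.6·0.45 + 0.3·11.1·18.1·0.08 + 0.4·13.6·18.1·0.17] = 244.633 + 108.336 = 352.969.
Because errors are independent across components, Cov(Tᵢ,Tⱼ) = Cov(Xᵢ,Xⱼ); the off-diagonal part of the true-score variance is the same as above.
True-score variance = [0.6²·11.1²·0.84 + 0.8²·13.6²·0.72 + 0.5²·18.1²·0.79] + 108.336 = 187.191 + 108.336 = 295.527.
Reliability = 295.527 / 352.969 = 0.837.

0.837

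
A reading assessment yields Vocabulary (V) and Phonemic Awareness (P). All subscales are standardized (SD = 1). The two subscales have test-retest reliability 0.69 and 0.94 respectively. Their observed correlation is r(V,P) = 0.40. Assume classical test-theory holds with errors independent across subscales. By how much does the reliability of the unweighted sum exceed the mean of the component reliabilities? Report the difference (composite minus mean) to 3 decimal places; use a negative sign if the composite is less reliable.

Var(sum) = 2 + 0.8 = 2.8; true-score variance = 1.63 + 0.8 = 2.43; composite reliability = 0.8679.
Mean component reliability = 0.8150.
Difference = 0.8679 − 0.8150 = 0.053.

0.053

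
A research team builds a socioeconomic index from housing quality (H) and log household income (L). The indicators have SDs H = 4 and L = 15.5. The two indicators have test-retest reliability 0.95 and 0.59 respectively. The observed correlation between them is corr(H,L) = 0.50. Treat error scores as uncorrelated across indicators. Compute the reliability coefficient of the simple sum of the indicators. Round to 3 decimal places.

0.688

Var(H+L) = 4² + 15.5² + 2·[4·15.5·0.50] = 256.25 + 62 = 318.25.
Because errors are independent across components, Cov(Tᵢ,Tⱼ) = Cov(Xᵢ,Xⱼ); the off-diagonal part of the true-score variance is the same as above.
True-score variance = [4²·0.95 + 15.5²·0.59] + 62 = 156.947 + 62 = 218.947.
Reliability = 218.947 / 318.25 = 0.688.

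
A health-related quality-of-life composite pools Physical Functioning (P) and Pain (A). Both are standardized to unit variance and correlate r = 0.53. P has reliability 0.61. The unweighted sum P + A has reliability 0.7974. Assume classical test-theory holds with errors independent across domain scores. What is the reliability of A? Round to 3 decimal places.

0.770

Var(P+A) = 2 + 2·0.53 = 3.060.
True-score variance = ρ_P + ρ_A + 2·0.53, so 0.7974 = (0.61 + ρ_A + 1.06) / 3.060.
ρ_A = 0.7974·3.060 − 0.61 − 1.06 = 0.770.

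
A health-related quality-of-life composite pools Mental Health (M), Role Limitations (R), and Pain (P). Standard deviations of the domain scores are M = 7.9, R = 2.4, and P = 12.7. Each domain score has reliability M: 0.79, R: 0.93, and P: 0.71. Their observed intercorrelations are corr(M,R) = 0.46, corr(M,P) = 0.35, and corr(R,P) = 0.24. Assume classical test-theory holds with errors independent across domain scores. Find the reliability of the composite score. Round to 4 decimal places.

Var(M+R+P) = 7.9² + 2.4² + 12.7² + 2·[7.9·2.4·0.46 + 7.9·12.7·0.35 + 2.4·12.7·0.24] = 229.46 + 102.305 = 331.765.
Under uncorrelated errors the observed covariances equal the true-score covariances, so only the own-variance terms attenuate.
True-score variance = [7.9²·0.79 + 2.4²·0.93 + 12.7²·0.71] + 102.305 = 169.177 + 102.305 = 271.481.
Reliability = 271.481 / 331.765 = 0.8183.

0.8183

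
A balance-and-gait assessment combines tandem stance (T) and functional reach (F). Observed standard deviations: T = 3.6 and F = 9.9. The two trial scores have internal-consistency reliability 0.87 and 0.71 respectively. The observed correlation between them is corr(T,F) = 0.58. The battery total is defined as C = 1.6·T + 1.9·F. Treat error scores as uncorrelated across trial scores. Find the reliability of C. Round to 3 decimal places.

Var(C) = 1.6²·3.6² + 1.9²·9.9² + 2·[3.04·3.6·9.9·0.58] = 386.994 + 125.681 = 512.675.
With uncorrelated errors the cross-covariances are all true-score covariance, so they carry over unchanged; only the diagonal terms shrink to ρᵢσᵢ².
True-score variance = [1.6²·3.6²·0.87 + 1.9²·9.9²·0.71] + 125.681 = 280.074 + 125.681 = 405.755.
Reliability = 405.755 / 512.675 = 0.791.

0.791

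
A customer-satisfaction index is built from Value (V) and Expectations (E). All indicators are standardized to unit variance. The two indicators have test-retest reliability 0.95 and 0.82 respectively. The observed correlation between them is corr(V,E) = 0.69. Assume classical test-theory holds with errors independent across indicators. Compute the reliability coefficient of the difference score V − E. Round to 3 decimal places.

Var(V−E) = 1 + 1 − 2·0.69 = 2 − 1.38 = 0.62.
Under uncorrelated errors the observed covariances equal the true-score covariances, so only the own-variance terms attenuate.
True-score variance = [0.95 + 0.82] − 1.38 = 1.77 − 1.38 = 0.39.
Reliability = 0.39 / 0.62 = 0.629.

0.629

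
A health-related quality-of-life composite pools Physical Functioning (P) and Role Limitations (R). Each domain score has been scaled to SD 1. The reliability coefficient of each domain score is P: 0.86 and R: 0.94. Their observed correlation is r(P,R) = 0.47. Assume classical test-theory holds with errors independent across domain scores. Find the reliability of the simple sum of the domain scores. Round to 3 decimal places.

0.932

Var(P+R) = 2 + 2·[0.47] = 2 + 0.94 = 2.94.
Under uncorrelated errors the observed covariances equal the true-score covariances, so only the own-variance terms attenuate.
True-score variance = [0.86 + 0.94] + 0.94 = 1.8 + 0.94 = 2.74.
Reliability = 2.74 / 2.94 = 0.932.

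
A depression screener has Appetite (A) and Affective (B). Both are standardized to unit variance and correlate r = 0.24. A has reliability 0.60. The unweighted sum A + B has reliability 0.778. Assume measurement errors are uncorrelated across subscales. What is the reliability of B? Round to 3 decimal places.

Var(A+B) = 2 + 2·0.24 = 2.480.
True-score variance = ρ_A + ρ_B + 2·0.24, so 0.778 = (0.60 + ρ_B + 0.48) / 2.480.
ρ_B = 0.778·2.480 − 0.60 − 0.48 = 0.849.

0.849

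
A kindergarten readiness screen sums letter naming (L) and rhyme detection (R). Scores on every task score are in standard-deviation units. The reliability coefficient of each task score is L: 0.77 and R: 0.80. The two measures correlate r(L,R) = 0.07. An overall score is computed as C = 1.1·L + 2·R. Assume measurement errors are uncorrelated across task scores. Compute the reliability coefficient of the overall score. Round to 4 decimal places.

0.8046

Var(C) = 1.1² + 2² + 2·[2.2·0.07] = 5.21 + 0.308 = 5.518.
Under uncorrelated errors the observed covariances equal the true-score covariances, so only the own-variance terms attenuate.
True-score variance = [1.1²·0.77 + 2²·0.80] + 0.308 = 4.1317 + 0.308 = 4.4397.
Reliability = 4.4397 / 5.518 = 0.8046.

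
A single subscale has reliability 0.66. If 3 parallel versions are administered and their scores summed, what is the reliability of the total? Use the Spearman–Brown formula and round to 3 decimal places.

0.853

ρ_k = kρ / (1 + (k−1)ρ) = 3·0.66 / (1 + 2·0.66) = 1.980 / 2.320 = 0.853.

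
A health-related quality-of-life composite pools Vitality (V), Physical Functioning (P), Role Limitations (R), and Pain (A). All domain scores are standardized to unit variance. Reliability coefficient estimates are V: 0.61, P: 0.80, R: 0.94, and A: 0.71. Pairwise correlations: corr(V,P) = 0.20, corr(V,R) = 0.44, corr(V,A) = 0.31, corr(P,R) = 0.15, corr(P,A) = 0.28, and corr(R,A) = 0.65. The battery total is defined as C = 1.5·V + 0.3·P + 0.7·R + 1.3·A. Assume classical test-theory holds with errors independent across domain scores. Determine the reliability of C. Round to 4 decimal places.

Var(C) = 1.5² + 0.3² + 0.7² + 1.3² + 2·[0.45·0.20 + 1.05·0.44 + 1.95·0.31 + 0.21·0.15 + 0.39·0.28 + 0.91·0.65] = 4.52 + 3.7774 = 8.2974.
Under uncorrelated errors the observed covariances equal the true-score covariances, so only the own-variance terms attenuate.
True-score variance = [1.5²·0.61 + 0.3²·0.80 + 0.7²·0.94 + 1.3²·0.71] + 3.7774 = 3.105 + 3.7774 = 6.8824.
Reliability = 6.8824 / 8.2974 = 0.8295.

0.8295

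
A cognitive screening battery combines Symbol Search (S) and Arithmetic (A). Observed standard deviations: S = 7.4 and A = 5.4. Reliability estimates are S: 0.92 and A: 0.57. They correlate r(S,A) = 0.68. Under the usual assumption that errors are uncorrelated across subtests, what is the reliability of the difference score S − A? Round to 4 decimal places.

Var(S−A) = 7.4² + 5.4² − 2·7.4·5.4·0.68 = 83.92 − 54.3456 = 29.5744.
Because errors are independent across components, Cov(Tᵢ,Tⱼ) = Cov(Xᵢ,Xⱼ); the off-diagonal part of the true-score variance is the same as above.
True-score variance = [7.4²·0.92 + 5.4²·0.57] − 54.3456 = 67.0004 − 54.3456 = 12.6548.
Reliability = 12.6548 / 29.5744 = 0.4279.

0.4279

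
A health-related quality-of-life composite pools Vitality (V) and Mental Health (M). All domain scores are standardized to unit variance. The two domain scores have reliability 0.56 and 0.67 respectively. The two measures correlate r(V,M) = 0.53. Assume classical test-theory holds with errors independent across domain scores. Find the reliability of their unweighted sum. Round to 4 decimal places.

0.7484

Var(V+M) = 2 + 2·[0.53] = 2 + 1.06 = 3.06.
Because errors are independent across components, Cov(Tᵢ,Tⱼ) = Cov(Xᵢ,Xⱼ); the off-diagonal part of the true-score variance is the same as above.
True-score variance = [0.56 + 0.67] + 1.06 = 1.23 + 1.06 = 2.29.
Reliability = 2.29 / 3.06 = 0.7484.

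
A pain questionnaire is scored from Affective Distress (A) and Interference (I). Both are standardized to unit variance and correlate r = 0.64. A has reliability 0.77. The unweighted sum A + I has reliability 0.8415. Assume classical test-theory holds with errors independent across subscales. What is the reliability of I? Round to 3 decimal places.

0.710

Var(A+I) = 2 + 2·0.64 = 3.280.
True-score variance = ρ_A + ρ_I + 2·0.64, so 0.8415 = (0.77 + ρ_I + 1.28) / 3.280.
ρ_I = 0.8415·3.280 − 0.77 − 1.28 = 0.710.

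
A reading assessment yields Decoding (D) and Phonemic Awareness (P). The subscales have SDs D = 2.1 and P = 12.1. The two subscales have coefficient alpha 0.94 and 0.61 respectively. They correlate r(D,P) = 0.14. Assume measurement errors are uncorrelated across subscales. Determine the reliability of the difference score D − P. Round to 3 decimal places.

0.601

Var(D−P) = 2.1² + 12.1² − 2·2.1·12.1·0.14 = 150.82 − 7.1148 = 143.705.
Under uncorrelated errors the observed covariances equal the true-score covariances, so only the own-variance terms attenuate.
True-score variance = [2.1²·0.94 + 12.1²·0.61] − 7.1148 = 93.4555 − 7.1148 = 86.3407.
Reliability = 86.3407 / 143.705 = 0.601.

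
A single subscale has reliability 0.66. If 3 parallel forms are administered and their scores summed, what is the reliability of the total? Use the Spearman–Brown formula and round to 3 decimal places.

ρ_k = kρ / (1 + (k−1)ρ) = 3·0.66 / (1 + 2·0.66) = 1.980 / 2.320 = 0.853.

0.853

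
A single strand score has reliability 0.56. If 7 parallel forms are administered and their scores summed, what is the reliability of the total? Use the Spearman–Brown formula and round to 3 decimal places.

ρ_k = kρ / (1 + (k−1)ρ) = 7·0.56 / (1 + 6·0.56) = 3.920 / 4.360 = 0.899.

0.899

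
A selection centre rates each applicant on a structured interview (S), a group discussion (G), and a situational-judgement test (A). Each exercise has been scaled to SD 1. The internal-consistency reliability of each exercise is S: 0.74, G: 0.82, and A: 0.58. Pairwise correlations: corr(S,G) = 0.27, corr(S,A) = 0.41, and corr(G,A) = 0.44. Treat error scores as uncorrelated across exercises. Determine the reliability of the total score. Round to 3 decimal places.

Var(S+G+A) = 3 + 2·[0.27 + 0.41 + 0.44] = 3 + 2.24 = 5.24.
With uncorrelated errors the cross-covariances are all true-score covariance, so they carry over unchanged; only the diagonal terms shrink to ρᵢσᵢ².
True-score variance = [0.74 + 0.82 + 0.58] + 2.24 = 2.14 + 2.24 = 4.38.
Reliability = 4.38 / 5.24 = 0.836.

0.836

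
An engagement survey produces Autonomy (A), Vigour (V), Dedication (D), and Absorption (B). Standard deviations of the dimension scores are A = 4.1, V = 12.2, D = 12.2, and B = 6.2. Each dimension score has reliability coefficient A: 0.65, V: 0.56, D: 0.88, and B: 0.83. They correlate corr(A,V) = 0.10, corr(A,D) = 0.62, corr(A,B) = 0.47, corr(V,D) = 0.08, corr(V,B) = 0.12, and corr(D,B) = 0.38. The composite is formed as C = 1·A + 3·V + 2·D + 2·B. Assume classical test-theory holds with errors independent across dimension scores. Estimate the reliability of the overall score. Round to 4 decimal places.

Var(C) = 4.1² + 3²·12.2² + 2²·12.2² + 2²·6.2² + 2·[3·4.1·12.2·0.10 + 2·4.1·12.2·0.62 + 2·4.1·6.2·0.47 + 6·12.2·12.2·0.08 + 6·12.2·6.2·0.12 + 4·12.2·6.2·0.38] = 2105.49 + 683.605 = 2789.09.
Under uncorrelated errors the observed covariances equal the true-score covariances, so only the own-variance terms attenuate.
True-score variance = [4.1²·0.65 + 3²·12.2²·0.56 + 2²·12.2²·0.88 + 2²·6.2²·0.83] + 683.605 = 1412.62 + 683.605 = 2096.22.
Reliability = 2096.22 / 2789.09 = 0.7516.

0.7516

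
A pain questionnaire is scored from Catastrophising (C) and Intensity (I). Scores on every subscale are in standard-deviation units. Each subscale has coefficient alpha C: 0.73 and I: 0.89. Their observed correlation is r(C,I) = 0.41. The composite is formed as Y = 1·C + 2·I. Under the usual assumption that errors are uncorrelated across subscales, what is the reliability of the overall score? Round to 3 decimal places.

Var(Y) = 1 + 2² + 2·[2·0.41] = 5 + 1.64 = 6.64.
Under uncorrelated errors the observed covariances equal the true-score covariances, so only the own-variance terms attenuate.
True-score variance = [0.73 + 2²·0.89] + 1.64 = 4.29 + 1.64 = 5.93.
Reliability = 5.93 / 6.64 = 0.893.

0.893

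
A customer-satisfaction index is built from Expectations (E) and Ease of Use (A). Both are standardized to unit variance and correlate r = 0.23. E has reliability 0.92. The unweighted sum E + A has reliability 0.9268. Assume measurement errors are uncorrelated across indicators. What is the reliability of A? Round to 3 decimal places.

0.900

Var(E+A) = 2 + 2·0.23 = 2.460.
True-score variance = ρ_E + ρ_A + 2·0.23, so 0.9268 = (0.92 + ρ_A + 0.46) / 2.460.
ρ_A = 0.9268·2.460 − 0.92 − 0.46 = 0.900.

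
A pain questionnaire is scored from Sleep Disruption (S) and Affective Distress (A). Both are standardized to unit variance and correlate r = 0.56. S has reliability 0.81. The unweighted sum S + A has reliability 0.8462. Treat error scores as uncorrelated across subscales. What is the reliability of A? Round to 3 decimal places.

Var(S+A) = 2 + 2·0.56 = 3.120.
True-score variance = ρ_S + ρ_A + 2·0.56, so 0.8462 = (0.81 + ρ_A + 1.12) / 3.120.
ρ_A = 0.8462·3.120 − 0.81 − 1.12 = 0.710.

0.710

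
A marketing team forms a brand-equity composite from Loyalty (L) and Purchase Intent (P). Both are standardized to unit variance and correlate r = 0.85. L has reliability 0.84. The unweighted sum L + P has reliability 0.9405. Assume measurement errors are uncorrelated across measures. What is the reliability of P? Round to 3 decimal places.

Var(L+P) = 2 + 2·0.85 = 3.700.
True-score variance = ρ_L + ρ_P + 2·0.85, so 0.9405 = (0.84 + ρ_P + 1.70) / 3.700.
ρ_P = 0.9405·3.700 − 0.84 − 1.70 = 0.940.

0.940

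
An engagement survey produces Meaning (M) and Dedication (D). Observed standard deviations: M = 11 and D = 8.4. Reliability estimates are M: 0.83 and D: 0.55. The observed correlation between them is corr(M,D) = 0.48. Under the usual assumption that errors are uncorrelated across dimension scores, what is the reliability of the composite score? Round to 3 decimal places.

0.813

Var(M+D) = 11² + 8.4² + 2·[11·8.4·0.48] = 191.56 + 88.704 = 280.264.
Under uncorrelated errors the observed covariances equal the true-score covariances, so only the own-variance terms attenuate.
True-score variance = [11²·0.83 + 8.4²·0.55] + 88.704 = 139.238 + 88.704 = 227.942.
Reliability = 227.942 / 280.264 = 0.813.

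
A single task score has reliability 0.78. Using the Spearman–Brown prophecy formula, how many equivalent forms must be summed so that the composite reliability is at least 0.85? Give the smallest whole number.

k ≥ ρ*(1−ρ₁)/(ρ₁(1−ρ*)) = 0.85·0.22 / (0.78·0.15) = 1.598.
Smallest integer k = 2.

2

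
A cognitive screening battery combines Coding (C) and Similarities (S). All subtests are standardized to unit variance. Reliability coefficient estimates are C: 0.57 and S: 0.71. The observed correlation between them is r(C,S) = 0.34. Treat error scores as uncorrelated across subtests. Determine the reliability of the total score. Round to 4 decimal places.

0.7313

Var(C+S) = 2 + 2·[0.34] = 2 + 0.68 = 2.68.
Because errors are independent across components, Cov(Tᵢ,Tⱼ) = Cov(Xᵢ,Xⱼ); the off-diagonal part of the true-score variance is the same as above.
True-score variance = [0.57 + 0.71] + 0.68 = 1.28 + 0.68 = 1.96.
Reliability = 1.96 / 2.68 = 0.7313.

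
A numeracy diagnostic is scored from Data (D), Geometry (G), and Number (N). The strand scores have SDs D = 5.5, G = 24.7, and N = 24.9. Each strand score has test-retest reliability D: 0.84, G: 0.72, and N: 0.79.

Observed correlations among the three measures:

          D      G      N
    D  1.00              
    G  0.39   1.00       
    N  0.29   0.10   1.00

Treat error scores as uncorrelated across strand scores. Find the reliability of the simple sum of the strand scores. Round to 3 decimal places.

0.805

Var(D+G+N) = 5.5² + 24.7² + 24.9² + 2·[5.5·24.7·0.39 + 5.5·24.9·0.29 + 24.7·24.9·0.10] = 1260.35 + 308.4 = 1568.75.
With uncorrelated errors the cross-covariances are all true-score covariance, so they carry over unchanged; only the diagonal terms shrink to ρᵢσᵢ².
True-score variance = [5.5²·0.84 + 24.7²·0.72 + 24.9²·0.79] + 308.4 = 954.483 + 308.4 = 1262.88.
Reliability = 1262.88 / 1568.75 = 0.805.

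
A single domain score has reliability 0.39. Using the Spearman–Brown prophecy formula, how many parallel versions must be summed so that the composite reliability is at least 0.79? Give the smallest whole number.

6

k ≥ ρ*(1−ρ₁)/(ρ₁(1−ρ*)) = 0.79·0.61 / (0.39·0.21) = 5.884.
Smallest integer k = 6.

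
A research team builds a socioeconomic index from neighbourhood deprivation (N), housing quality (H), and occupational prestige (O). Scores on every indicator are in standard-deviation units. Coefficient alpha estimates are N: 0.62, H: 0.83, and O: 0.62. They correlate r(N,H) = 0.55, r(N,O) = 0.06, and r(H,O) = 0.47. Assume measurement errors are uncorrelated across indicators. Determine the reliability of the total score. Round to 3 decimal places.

0.820

Var(N+H+O) = 3 + 2·[0.55 + 0.06 + 0.47] = 3 + 2.16 = 5.16.
Under uncorrelated errors the observed covariances equal the true-score covariances, so only the own-variance terms attenuate.
True-score variance = [0.62 + 0.83 + 0.62] + 2.16 = 2.07 + 2.16 = 4.23.
Reliability = 4.23 / 5.16 = 0.820.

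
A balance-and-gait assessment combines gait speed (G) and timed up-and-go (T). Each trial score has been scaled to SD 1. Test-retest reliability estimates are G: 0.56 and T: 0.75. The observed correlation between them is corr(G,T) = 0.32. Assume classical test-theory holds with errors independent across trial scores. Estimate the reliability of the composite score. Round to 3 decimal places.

Var(G+T) = 2 + 2·[0.32] = 2 + 0.64 = 2.64.
With uncorrelated errors the cross-covariances are all true-score covariance, so they carry over unchanged; only the diagonal terms shrink to ρᵢσᵢ².
True-score variance = [0.56 + 0.75] + 0.64 = 1.31 + 0.64 = 1.95.
Reliability = 1.95 / 2.64 = 0.739.

0.739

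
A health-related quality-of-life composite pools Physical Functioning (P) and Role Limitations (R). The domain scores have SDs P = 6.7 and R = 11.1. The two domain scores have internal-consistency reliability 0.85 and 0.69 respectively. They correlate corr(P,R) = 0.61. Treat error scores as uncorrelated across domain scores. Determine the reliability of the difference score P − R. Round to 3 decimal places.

0.419

Var(P−R) = 6.7² + 11.1² − 2·6.7·11.1·0.61 = 168.1 − 90.7314 = 77.3686.
With uncorrelated errors the cross-covariances are all true-score covariance, so they carry over unchanged; only the diagonal terms shrink to ρᵢσᵢ².
True-score variance = [6.7²·0.85 + 11.1²·0.69] − 90.7314 = 123.171 − 90.7314 = 32.44.
Reliability = 32.44 / 77.3686 = 0.419.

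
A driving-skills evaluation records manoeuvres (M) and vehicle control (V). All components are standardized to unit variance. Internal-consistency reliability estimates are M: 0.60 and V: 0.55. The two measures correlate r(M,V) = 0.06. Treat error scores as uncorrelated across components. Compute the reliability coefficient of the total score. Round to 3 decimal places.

0.599

Var(M+V) = 2 + 2·[0.06] = 2 + 0.12 = 2.12.
Under uncorrelated errors the observed covariances equal the true-score covariances, so only the own-variance terms attenuate.
True-score variance = [0.60 + 0.55] + 0.12 = 1.15 + 0.12 = 1.27.
Reliability = 1.27 / 2.12 = 0.599.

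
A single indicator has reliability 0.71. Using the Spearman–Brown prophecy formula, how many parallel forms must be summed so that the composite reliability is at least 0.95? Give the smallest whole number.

8

k ≥ ρ*(1−ρ₁)/(ρ₁(1−ρ*)) = 0.95·0.29 / (0.71·0.05) = 7.761.
Smallest integer k = 8.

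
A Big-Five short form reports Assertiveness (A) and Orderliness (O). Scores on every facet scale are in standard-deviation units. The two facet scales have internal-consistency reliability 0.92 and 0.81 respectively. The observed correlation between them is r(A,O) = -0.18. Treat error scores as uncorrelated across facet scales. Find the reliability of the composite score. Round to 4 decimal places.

Var(A+O) = 2 + 2·[(-0.18)] = 2 − 0.36 = 1.64.
Under uncorrelated errors the observed covariances equal the true-score covariances, so only the own-variance terms attenuate.
True-score variance = [0.92 + 0.81] − 0.36 = 1.73 − 0.36 = 1.37.
Reliability = 1.37 / 1.64 = 0.8354.

0.8354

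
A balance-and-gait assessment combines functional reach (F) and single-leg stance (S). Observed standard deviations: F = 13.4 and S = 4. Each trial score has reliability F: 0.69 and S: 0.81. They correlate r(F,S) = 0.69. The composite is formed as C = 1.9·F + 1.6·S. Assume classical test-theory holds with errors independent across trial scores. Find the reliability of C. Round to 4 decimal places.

0.7716

Var(C) = 1.9²·13.4² + 1.6²·4² + 2·[3.04·13.4·4·0.69] = 689.172 + 224.863 = 914.034.
Under uncorrelated errors the observed covariances equal the true-score covariances, so only the own-variance terms attenuate.
True-score variance = [1.9²·13.4²·0.69 + 1.6²·4²·0.81] + 224.863 = 480.444 + 224.863 = 705.306.
Reliability = 705.306 / 914.034 = 0.7716.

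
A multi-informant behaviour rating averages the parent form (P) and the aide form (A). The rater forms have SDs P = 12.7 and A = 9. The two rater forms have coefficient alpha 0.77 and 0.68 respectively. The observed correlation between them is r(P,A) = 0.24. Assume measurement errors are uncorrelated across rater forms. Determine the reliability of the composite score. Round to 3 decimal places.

0.788

Var(P+A) = 12.7² + 9² + 2·[12.7·9·0.24] = 242.29 + 54.864 = 297.154.
With uncorrelated errors the cross-covariances are all true-score covariance, so they carry over unchanged; only the diagonal terms shrink to ρᵢσᵢ².
True-score variance = [12.7²·0.77 + 9²·0.68] + 54.864 = 179.273 + 54.864 = 234.137.
Reliability = 234.137 / 297.154 = 0.788.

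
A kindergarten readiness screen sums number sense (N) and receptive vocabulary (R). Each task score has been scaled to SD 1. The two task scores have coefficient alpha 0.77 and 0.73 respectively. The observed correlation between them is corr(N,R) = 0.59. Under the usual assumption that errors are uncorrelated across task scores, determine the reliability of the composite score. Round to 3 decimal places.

Var(N+R) = 2 + 2·[0.59] = 2 + 1.18 = 3.18.
With uncorrelated errors the cross-covariances are all true-score covariance, so they carry over unchanged; only the diagonal terms shrink to ρᵢσᵢ².
True-score variance = [0.77 + 0.73] + 1.18 = 1.5 + 1.18 = 2.68.
Reliability = 2.68 / 3.18 = 0.843.

0.843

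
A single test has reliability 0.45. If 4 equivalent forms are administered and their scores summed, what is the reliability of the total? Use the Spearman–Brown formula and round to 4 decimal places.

ρ_k = kρ / (1 + (k−1)ρ) = 4·0.45 / (1 + 3·0.45) = 1.800 / 2.350 = 0.7660.

0.7660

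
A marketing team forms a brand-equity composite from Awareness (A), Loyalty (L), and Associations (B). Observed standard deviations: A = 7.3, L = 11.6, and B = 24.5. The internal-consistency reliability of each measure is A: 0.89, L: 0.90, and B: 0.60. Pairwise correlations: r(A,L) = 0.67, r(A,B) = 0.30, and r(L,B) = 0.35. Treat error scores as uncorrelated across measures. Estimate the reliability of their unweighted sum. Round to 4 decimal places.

0.7852

Var(A+L+B) = 7.3² + 11.6² + 24.5² + 2·[7.3·11.6·0.67 + 7.3·24.5·0.30 + 11.6·24.5·0.35] = 788.1 + 419.721 = 1207.82.
Because errors are independent across components, Cov(Tᵢ,Tⱼ) = Cov(Xᵢ,Xⱼ); the off-diagonal part of the true-score variance is the same as above.
True-score variance = [7.3²·0.89 + 11.6²·0.90 + 24.5²·0.60] + 419.721 = 528.682 + 419.721 = 948.403.
Reliability = 948.403 / 1207.82 = 0.7852.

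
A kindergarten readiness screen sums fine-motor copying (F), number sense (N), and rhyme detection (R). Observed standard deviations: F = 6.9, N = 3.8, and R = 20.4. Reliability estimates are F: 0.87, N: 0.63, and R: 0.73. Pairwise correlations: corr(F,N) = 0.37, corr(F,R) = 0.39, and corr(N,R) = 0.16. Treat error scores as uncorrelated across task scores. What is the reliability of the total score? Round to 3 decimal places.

Var(F+N+R) = 6.9² + 3.8² + 20.4² + 2·[6.9·3.8·0.37 + 6.9·20.4·0.39 + 3.8·20.4·0.16] = 478.21 + 154.002 = 632.212.
Under uncorrelated errors the observed covariances equal the true-score covariances, so only the own-variance terms attenuate.
True-score variance = [6.9²·0.87 + 3.8²·0.63 + 20.4²·0.73] + 154.002 = 354.315 + 154.002 = 508.317.
Reliability = 508.317 / 632.212 = 0.804.

0.804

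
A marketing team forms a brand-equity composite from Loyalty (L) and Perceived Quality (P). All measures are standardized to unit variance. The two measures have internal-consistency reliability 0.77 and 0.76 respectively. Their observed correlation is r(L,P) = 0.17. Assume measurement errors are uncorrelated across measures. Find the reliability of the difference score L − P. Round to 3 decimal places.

Var(L−P) = 1 + 1 − 2·0.17 = 2 − 0.34 = 1.66.
Because errors are independent across components, Cov(Tᵢ,Tⱼ) = Cov(Xᵢ,Xⱼ); the off-diagonal part of the true-score variance is the same as above.
True-score variance = [0.77 + 0.76] − 0.34 = 1.53 − 0.34 = 1.19.
Reliability = 1.19 / 1.66 = 0.717.

0.717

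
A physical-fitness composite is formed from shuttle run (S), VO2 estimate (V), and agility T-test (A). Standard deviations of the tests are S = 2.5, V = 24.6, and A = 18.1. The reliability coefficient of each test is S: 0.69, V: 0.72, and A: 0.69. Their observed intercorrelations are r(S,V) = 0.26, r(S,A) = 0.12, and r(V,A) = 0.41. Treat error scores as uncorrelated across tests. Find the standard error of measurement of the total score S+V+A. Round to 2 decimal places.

16.52

Var(total) = 939.02 + 407.953 = 1346.97.
True-score variance = 666.079 + 407.953 = 1074.03, so reliability = 0.7974.
Error variance = 1346.97 − 1074.03 = 272.941; SEM = √272.941 = 16.52.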